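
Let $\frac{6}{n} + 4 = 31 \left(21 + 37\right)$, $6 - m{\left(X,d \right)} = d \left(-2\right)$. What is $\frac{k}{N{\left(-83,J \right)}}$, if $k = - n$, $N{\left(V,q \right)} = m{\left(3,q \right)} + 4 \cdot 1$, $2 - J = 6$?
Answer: $- \frac{1}{598} \approx -0.0016722$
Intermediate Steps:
$m{\left(X,d \right)} = 6 + 2 d$ ($m{\left(X,d \right)} = 6 - d \left(-2\right) = 6 - - 2 d = 6 + 2 d$)
$J = -4$ ($J = 2 - 6 = -4$)
$n = \frac{1}{299}$ ($n = \frac{6}{-4 + 31 \left(21 + 37\right)} = \frac{6}{-4 + 31 \cdot 58} = \frac{6}{-4 + 1798} = \frac{6}{1794} = 6 \cdot \frac{1}{1794} = \frac{1}{299} \approx 0.0033445$)
$N{\left(V,q \right)} = 10 + 2 q$ ($N{\left(V,q \right)} = \left(6 + 2 q\right) + 4 \cdot 1 = \left(6 + 2 q\right) + 4 = 10 + 2 q$)
$k = - \frac{1}{299}$ ($k = \left(-1\right) \frac{1}{299} = - \frac{1}{299} \approx -0.0033445$)
$\frac{k}{N{\left(-83,J \right)}} = - \frac{1}{299 \left(10 + 2 \left(-4\right)\right)} = - \frac{1}{299 \left(10 - 8\right)} = - \frac{1}{299 \cdot 2} = \left(- \frac{1}{299}\right) \frac{1}{2} = - \frac{1}{598}$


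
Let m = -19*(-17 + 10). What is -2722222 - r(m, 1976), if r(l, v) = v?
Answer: -2724198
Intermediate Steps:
m = 133 (m = -19*(-7) = 133)
-2722222 - r(m, 1976) = -2722222 - 1*1976 = -2722222 - 1976 = -2724198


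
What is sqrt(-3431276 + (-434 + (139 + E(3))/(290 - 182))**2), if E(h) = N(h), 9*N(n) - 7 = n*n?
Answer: I*sqrt(3064926286823)/972 ≈ 1801.1*I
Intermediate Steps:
N(n) = 7/9 + n**2/9 (N(n) = 7/9 + (n*n)/9 = 7/9 + n**2/9)
E(h) = 7/9 + h**2/9
sqrt(-3431276 + (-434 + (139 + E(3))/(290 - 182))**2) = sqrt(-3431276 + (-434 + (139 + (7/9 + (1/9)*3**2))/(290 - 182))**2) = sqrt(-3431276 + (-434 + (139 + (7/9 + (1/9)*9))/108)**2) = sqrt(-3431276 + (-434 + (139 + (7/9 + 1))*(1/108))**2) = sqrt(-3431276 + (-434 + (139 + 16/9)*(1/108))**2) = sqrt(-3431276 + (-434 + (1267/9)*(1/108))**2) = sqrt(-3431276 + (-434 + 1267/972)**2) = sqrt(-3431276 + (-420581/972)**2) = sqrt(-3431276 + 176888377561/944784) = sqrt(-3064926286823/944784) = I*sqrt(3064926286823)/972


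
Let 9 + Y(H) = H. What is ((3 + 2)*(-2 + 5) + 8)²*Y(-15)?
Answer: -12696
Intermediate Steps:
Y(H) = -9 + H
((3 + 2)*(-2 + 5) + 8)²*Y(-15) = ((3 + 2)*(-2 + 5) + 8)²*(-9 - 15) = (5*3 + 8)²*(-24) = (15 + 8)²*(-24) = 23²*(-24) = 529*(-24) = -12696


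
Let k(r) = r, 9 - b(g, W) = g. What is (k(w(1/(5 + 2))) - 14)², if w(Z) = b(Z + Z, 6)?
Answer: 1369/49 ≈ 27.939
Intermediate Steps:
b(g, W) = 9 - g
w(Z) = 9 - 2*Z (w(Z) = 9 - (Z + Z) = 9 - 2*Z)
(k(w(1/(5 + 2))) - 14)² = ((9 - 2/(5 + 2)) - 14)² = ((9 - 2/7) - 14)² = (61/7 - 14)² = (-37/7)² = 1369/49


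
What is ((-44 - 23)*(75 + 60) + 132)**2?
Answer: 79441569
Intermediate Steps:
((-44 - 23)*(75 + 60) + 132)**2 = (-67*135 + 132)**2 = (-9045 + 132)**2 = (-8913)**2 = 79441569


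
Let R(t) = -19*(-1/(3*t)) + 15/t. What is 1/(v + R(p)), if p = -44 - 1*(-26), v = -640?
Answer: -27/17312 ≈ -0.0015596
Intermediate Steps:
p = -18 (p = -44 + 26 = -18)
R(t) = 64/(3*t) (R(t) = -19*(-1/(3*t)) + 15/t = -(-19)/(3*t) + 15/t = 19/(3*t) + 15/t = 64/(3*t))
1/(v + R(p)) = 1/(-640 + (64/3)/(-18)) = 1/(-640 + (64/3)*(-1/18)) = 1/(-640 - 32/27) = 1/(-17312/27) = -27/17312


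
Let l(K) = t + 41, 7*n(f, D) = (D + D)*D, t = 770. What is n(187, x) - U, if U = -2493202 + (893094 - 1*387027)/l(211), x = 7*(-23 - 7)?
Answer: 2031699355/811 ≈ 2.5052e+6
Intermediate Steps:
x = -210 (x = 7*(-30) = -210)
n(f, D) = 2*D²/7 (n(f, D) = ((D + D)*D)/7 = ((2*D)*D)/7 = (2*D²)/7 = 2*D²/7)
l(K) = 811 (l(K) = 770 + 41 = 811)
U = -2021480755/811 (U = -2493202 + (893094 - 1*387027)/811 = -2493202 + (893094 - 387027)*(1/811) = -2493202 + 506067*(1/811) = -2493202 + 506067/811 = -2021480755/811 ≈ -2.4926e+6)
n(187, x) - U = (2/7)*(-210)² - 1*(-2021480755/811) = (2/7)*44100 + 2021480755/811 = 12600 + 2021480755/811 = 2031699355/811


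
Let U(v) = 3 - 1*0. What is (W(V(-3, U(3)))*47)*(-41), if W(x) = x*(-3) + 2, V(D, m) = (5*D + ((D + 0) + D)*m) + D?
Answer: -211970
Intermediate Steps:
U(v) = 3 (U(v) = 3 + 0 = 3)
V(D, m) = 6*D + 2*D*m (V(D, m) = (5*D + (D + D)*m) + D = (5*D + (2*D)*m) + D = (5*D + 2*D*m) + D = 6*D + 2*D*m)
W(x) = 2 - 3*x (W(x) = -3*x + 2 = 2 - 3*x)
(W(V(-3, U(3)))*47)*(-41) = ((2 - 6*(-3)*(3 + 3))*47)*(-41) = ((2 - 6*(-3)*6)*47)*(-41) = ((2 - 3*(-36))*47)*(-41) = ((2 + 108)*47)*(-41) = (110*47)*(-41) = 5170*(-41) = -211970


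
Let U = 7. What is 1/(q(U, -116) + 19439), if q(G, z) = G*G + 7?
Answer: 1/19495 ≈ 5.1295e-5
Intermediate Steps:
q(G, z) = 7 + G² (q(G, z) = G² + 7 = 7 + G²)
1/(q(U, -116) + 19439) = 1/((7 + 7²) + 19439) = 1/((7 + 49) + 19439) = 1/(56 + 19439) = 1/19495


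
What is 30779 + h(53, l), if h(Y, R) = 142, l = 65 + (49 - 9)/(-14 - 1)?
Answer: 30921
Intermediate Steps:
l = 187/3 (l = 65 + 40/(-15) = 65 + 40*(-1/15) = 65 - 8/3 = 187/3 ≈ 62.333)
30779 + h(53, l) = 30779 + 142 = 30921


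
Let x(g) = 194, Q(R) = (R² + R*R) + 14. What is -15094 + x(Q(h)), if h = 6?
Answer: -14900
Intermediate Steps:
Q(R) = 14 + 2*R² (Q(R) = (R² + R²) + 14 = 2*R² + 14 = 14 + 2*R²)
-15094 + x(Q(h)) = -15094 + 194 = -14900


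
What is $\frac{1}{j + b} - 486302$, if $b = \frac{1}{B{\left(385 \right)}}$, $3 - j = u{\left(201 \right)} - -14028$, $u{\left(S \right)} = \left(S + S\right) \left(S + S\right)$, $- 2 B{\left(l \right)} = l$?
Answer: $- \frac{32882363546819}{67617167} \approx -4.863 \cdot 10^{5}$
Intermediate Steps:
$B{\left(l \right)} = - \frac{l}{2}$
$u{\left(S \right)} = 4 S^{2}$ ($u{\left(S \right)} = 2 S 2 S = 4 S^{2}$)
$j = -175629$ ($j = 3 - \left(4 \cdot 201^{2} - -14028\right) = 3 - \left(4 \cdot 40401 + \left(-48 + 14076\right)\right) = 3 - \left(161604 + 14028\right) = 3 - 175632 = -175629$)
$b = - \frac{2}{385}$ ($b = \frac{1}{\left(- \frac{1}{2}\right) 385} = \frac{1}{- \frac{385}{2}} = - \frac{2}{385} \approx -0.0051948$)
$\frac{1}{j + b} - 486302 = \frac{1}{-175629 - \frac{2}{385}} - 486302 = \frac{1}{- \frac{67617167}{385}} - 486302 = - \frac{385}{67617167} - 486302 = - \frac{32882363546819}{67617167}$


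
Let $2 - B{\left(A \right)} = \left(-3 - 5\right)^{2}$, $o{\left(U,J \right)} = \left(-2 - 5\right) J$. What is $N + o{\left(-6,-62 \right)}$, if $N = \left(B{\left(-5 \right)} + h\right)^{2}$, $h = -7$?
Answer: $5195$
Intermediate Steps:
$o{\left(U,J \right)} = - 7 J$
$B{\left(A \right)} = -62$ ($B{\left(A \right)} = 2 - \left(-3 - 5\right)^{2} = 2 - \left(-8\right)^{2} = 2 - 64 = -62$)
$N = 4761$ ($N = \left(-62 - 7\right)^{2} = \left(-69\right)^{2} = 4761$)
$N + o{\left(-6,-62 \right)} = 4761 - -434 = 4761 + 434 = 5195$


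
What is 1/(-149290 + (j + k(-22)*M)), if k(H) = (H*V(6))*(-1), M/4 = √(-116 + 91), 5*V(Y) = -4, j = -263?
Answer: -149553/22366223713 + 352*I/22366223713 ≈ -6.6866e-6 + 1.5738e-8*I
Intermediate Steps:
V(Y) = -⅘ (V(Y) = (⅕)*(-4) = -⅘)
M = 20*I (M = 4*√(-116 + 91) = 4*√(-25) = 4*(5*I) = 20*I ≈ 20.0*I)
k(H) = 4*H/5 (k(H) = (H*(-⅘))*(-1) = -4*H/5*(-1) = 4*H/5)
1/(-149290 + (j + k(-22)*M)) = 1/(-149290 + (-263 + ((⅘)*(-22))*(20*I))) = 1/(-149290 + (-263 - 352*I)) = 1/(-149553 - 352*I) = (-149553 + 352*I)/22366223713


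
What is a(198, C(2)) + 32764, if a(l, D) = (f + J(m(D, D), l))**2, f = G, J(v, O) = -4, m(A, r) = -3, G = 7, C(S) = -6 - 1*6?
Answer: 32773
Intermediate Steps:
C(S) = -12 (C(S) = -6 - 6 = -12)
f = 7
a(l, D) = 9 (a(l, D) = (7 - 4)**2 = 3**2 = 9)
a(198, C(2)) + 32764 = 9 + 32764 = 32773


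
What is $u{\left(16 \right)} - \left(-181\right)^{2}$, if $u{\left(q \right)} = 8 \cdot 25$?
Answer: $-32561$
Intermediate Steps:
$u{\left(q \right)} = 200$
$u{\left(16 \right)} - \left(-181\right)^{2} = 200 - \left(-181\right)^{2} = 200 - 32761 = -32561$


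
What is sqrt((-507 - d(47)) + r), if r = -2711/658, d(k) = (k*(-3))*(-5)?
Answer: I*sqrt(526536206)/658 ≈ 34.873*I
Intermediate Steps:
d(k) = 15*k (d(k) = -3*k*(-5) = 15*k)
r = -2711/658 (r = -2711*1/658 = -2711/658 ≈ -4.1201)
sqrt((-507 - d(47)) + r) = sqrt((-507 - 15*47) - 2711/658) = sqrt((-507 - 1*705) - 2711/658) = sqrt((-507 - 705) - 2711/658) = sqrt(-1212 - 2711/658) = sqrt(-800207/658) = I*sqrt(526536206)/658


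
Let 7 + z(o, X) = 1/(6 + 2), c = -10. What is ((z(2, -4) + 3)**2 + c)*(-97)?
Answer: -31137/64 ≈ -486.52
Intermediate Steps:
z(o, X) = -55/8 (z(o, X) = -7 + 1/(6 + 2) = -7 + 1/8 = -55/8)
((z(2, -4) + 3)**2 + c)*(-97) = ((-55/8 + 3)**2 - 10)*(-97) = ((-31/8)**2 - 10)*(-97) = (961/64 - 10)*(-97) = (321/64)*(-97) = -31137/64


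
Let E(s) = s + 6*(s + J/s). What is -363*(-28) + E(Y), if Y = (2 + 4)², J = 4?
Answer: 31250/3 ≈ 10417.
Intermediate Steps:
Y = 36 (Y = 6² = 36)
E(s) = 7*s + 24/s (E(s) = s + 6*(s + 4/s) = s + (6*s + 24/s) = 7*s + 24/s)
-363*(-28) + E(Y) = -363*(-28) + (7*36 + 24/36) = 10164 + (252 + 24*(1/36)) = 10164 + (252 + ⅔) = 10164 + 758/3 = 31250/3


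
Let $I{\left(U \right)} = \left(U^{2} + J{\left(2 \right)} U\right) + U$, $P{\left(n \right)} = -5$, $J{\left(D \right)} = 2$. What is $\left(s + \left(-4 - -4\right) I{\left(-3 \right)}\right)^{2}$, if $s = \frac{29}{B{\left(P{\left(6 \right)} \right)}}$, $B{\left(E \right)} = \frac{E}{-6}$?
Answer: $\frac{30276}{25} \approx 1211.0$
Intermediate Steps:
$B{\left(E \right)} = - \frac{E}{6}$ ($B{\left(E \right)} = E \left(- \frac{1}{6}\right) = - \frac{E}{6}$)
$I{\left(U \right)} = U^{2} + 3 U$ ($I{\left(U \right)} = \left(U^{2} + 2 U\right) + U = U^{2} + 3 U$)
$s = \frac{174}{5}$ ($s = \frac{29}{\left(- \frac{1}{6}\right) \left(-5\right)} = \frac{29}{\frac{5}{6}} = 29 \cdot \frac{6}{5} = \frac{174}{5} \approx 34.8$)
$\left(s + \left(-4 - -4\right) I{\left(-3 \right)}\right)^{2} = \left(\frac{174}{5} + \left(-4 - -4\right) \left(- 3 \left(3 - 3\right)\right)\right)^{2} = \left(\frac{174}{5} + \left(-4 + 4\right) \left(\left(-3\right) 0\right)\right)^{2} = \left(\frac{174}{5} + 0 \cdot 0\right)^{2} = \left(\frac{174}{5} + 0\right)^{2} = \left(\frac{174}{5}\right)^{2} = \frac{30276}{25}$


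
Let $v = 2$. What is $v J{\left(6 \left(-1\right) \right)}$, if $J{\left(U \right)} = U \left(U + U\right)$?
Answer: $144$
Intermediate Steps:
$J{\left(U \right)} = 2 U^{2}$ ($J{\left(U \right)} = U 2 U = 2 U^{2}$)
$v J{\left(6 \left(-1\right) \right)} = 2 \cdot 2 \left(6 \left(-1\right)\right)^{2} = 2 \cdot 2 \left(-6\right)^{2} = 2 \cdot 2 \cdot 36 = 2 \cdot 72 = 144$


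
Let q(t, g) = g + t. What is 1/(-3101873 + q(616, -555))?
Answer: -1/3101812 ≈ -3.2239e-7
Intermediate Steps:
1/(-3101873 + q(616, -555)) = 1/(-3101873 + (-555 + 616)) = 1/(-3101873 + 61) = 1/(-3101812) = -1/3101812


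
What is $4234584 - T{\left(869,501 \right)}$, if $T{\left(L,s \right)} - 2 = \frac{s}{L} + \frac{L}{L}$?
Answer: $\frac{3679850388}{869} \approx 4.2346 \cdot 10^{6}$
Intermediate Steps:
$T{\left(L,s \right)} = 3 + \frac{s}{L}$ ($T{\left(L,s \right)} = 2 + \left(\frac{s}{L} + \frac{L}{L}\right) = 2 + \left(\frac{s}{L} + 1\right) = 2 + \left(1 + \frac{s}{L}\right) = 3 + \frac{s}{L}$)
$4234584 - T{\left(869,501 \right)} = 4234584 - \left(3 + \frac{501}{869}\right) = 4234584 - \frac{3108}{869} = \frac{3679850388}{869}$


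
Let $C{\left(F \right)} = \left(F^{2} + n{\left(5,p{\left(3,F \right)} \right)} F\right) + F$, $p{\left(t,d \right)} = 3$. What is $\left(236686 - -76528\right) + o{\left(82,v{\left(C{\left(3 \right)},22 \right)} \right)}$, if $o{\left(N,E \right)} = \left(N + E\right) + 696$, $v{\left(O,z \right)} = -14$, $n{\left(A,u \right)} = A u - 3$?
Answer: $313978$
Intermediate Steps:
$n{\left(A,u \right)} = -3 + A u$
$C{\left(F \right)} = F^{2} + 13 F$ ($C{\left(F \right)} = \left(F^{2} + \left(-3 + 5 \cdot 3\right) F\right) + F = \left(F^{2} + \left(-3 + 15\right) F\right) + F = \left(F^{2} + 12 F\right) + F = F^{2} + 13 F$)
$o{\left(N,E \right)} = 696 + E + N$ ($o{\left(N,E \right)} = \left(E + N\right) + 696 = 696 + E + N$)
$\left(236686 - -76528\right) + o{\left(82,v{\left(C{\left(3 \right)},22 \right)} \right)} = \left(236686 - -76528\right) + \left(696 - 14 + 82\right) = \left(236686 + 76528\right) + 764 = 313214 + 764 = 313978$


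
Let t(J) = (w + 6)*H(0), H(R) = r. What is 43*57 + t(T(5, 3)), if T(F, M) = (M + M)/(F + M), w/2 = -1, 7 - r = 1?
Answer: 2475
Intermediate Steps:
r = 6 (r = 7 - 1*1 = 7 - 1 = 6)
w = -2 (w = 2*(-1) = -2)
H(R) = 6
T(F, M) = 2*M/(F + M) (T(F, M) = (2*M)/(F + M) = 2*M/(F + M))
t(J) = 24 (t(J) = (-2 + 6)*6 = 4*6 = 24)
43*57 + t(T(5, 3)) = 43*57 + 24 = 2451 + 24 = 2475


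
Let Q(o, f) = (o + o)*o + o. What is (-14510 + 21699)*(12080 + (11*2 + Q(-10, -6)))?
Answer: 88367188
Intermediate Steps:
Q(o, f) = o + 2*o² (Q(o, f) = (2*o)*o + o = 2*o² + o = o + 2*o²)
(-14510 + 21699)*(12080 + (11*2 + Q(-10, -6))) = (-14510 + 21699)*(12080 + (11*2 - 10*(1 + 2*(-10)))) = 7189*(12080 + (22 - 10*(1 - 20))) = 7189*(12080 + (22 - 10*(-19))) = 7189*(12080 + (22 + 190)) = 7189*(12080 + 212) = 7189*12292 = 88367188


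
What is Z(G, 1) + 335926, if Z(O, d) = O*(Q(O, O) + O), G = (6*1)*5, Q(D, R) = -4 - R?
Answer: 335806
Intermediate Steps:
G = 30 (G = 6*5 = 30)
Z(O, d) = -4*O (Z(O, d) = O*((-4 - O) + O) = O*(-4) = -4*O)
Z(G, 1) + 335926 = -4*30 + 335926 = -120 + 335926 = 335806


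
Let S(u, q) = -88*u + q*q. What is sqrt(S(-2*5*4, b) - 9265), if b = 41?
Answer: 4*I*sqrt(254) ≈ 63.75*I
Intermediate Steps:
S(u, q) = q**2 - 88*u (S(u, q) = -88*u + q**2 = q**2 - 88*u)
sqrt(S(-2*5*4, b) - 9265) = sqrt((41**2 - 88*(-2*5)*4) - 9265) = sqrt((1681 - (-880)*4) - 9265) = sqrt((1681 - 88*(-40)) - 9265) = sqrt((1681 + 3520) - 9265) = sqrt(5201 - 9265) = sqrt(-4064) = 4*I*sqrt(254)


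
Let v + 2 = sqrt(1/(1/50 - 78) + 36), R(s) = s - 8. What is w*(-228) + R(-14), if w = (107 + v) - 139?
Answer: 7730 - 228*sqrt(547084286)/3899 ≈ 6362.2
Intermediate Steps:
R(s) = -8 + s
v = -2 + sqrt(547084286)/3899 (v = -2 + sqrt(1/(1/50 - 78) + 36) = -2 + sqrt(1/(-3899/50) + 36) = -2 + sqrt(-50/3899 + 36) = -2 + sqrt(140314/3899) = -2 + sqrt(547084286)/3899 ≈ 3.9989)
w = -34 + sqrt(547084286)/3899 (w = (107 + (-2 + sqrt(547084286)/3899)) - 139 = (105 + sqrt(547084286)/3899) - 139 = -34 + sqrt(547084286)/3899 ≈ -28.001)
w*(-228) + R(-14) = (-34 + sqrt(547084286)/3899)*(-228) + (-8 - 14) = (7752 - 228*sqrt(547084286)/3899) - 22 = 7730 - 228*sqrt(547084286)/3899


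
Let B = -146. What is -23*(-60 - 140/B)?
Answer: 99130/73 ≈ 1357.9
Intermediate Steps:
-23*(-60 - 140/B) = -23*(-60 - 140/(-146)) = -23*(-60 - 140*(-1/146)) = -23*(-60 + 70/73) = -23*(-4310/73) = 99130/73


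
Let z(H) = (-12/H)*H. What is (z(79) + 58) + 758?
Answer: 804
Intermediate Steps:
z(H) = -12
(z(79) + 58) + 758 = (-12 + 58) + 758 = 46 + 758 = 804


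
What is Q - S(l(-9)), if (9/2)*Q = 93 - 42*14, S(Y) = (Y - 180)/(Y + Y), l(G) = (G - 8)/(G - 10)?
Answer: -337/34 ≈ -9.9118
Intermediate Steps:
l(G) = (-8 + G)/(-10 + G)
S(Y) = (-180 + Y)/(2*Y) (S(Y) = (-180 + Y)/((2*Y)) = (-180 + Y)*(1/(2*Y)) = (-180 + Y)/(2*Y))
Q = -110 (Q = 2*(93 - 42*14)/9 = 2*(93 - 588)/9 = (2/9)*(-495) = -110)
Q - S(l(-9)) = -110 - (-180 + (-8 - 9)/(-10 - 9))/(2*((-8 - 9)/(-10 - 9))) = -110 - (-180 - 17/(-19))/(2*(-17/(-19))) = -110 - (-180 - 1/19*(-17))/(2*((-1/19*(-17)))) = -110 - (-180 + 17/19)/(2*17/19) = -110 - 19*(-3403)/(2*17*19) = -110 - 1*(-3403/34) = -110 + 3403/34 = -337/34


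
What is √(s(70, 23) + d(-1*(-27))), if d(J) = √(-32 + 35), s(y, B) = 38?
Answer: √(38 + √3) ≈ 6.3033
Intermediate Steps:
d(J) = √3
√(s(70, 23) + d(-1*(-27))) = √(38 + √3)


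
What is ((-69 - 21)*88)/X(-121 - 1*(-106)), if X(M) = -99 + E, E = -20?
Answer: 7920/119 ≈ 66.555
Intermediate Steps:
X(M) = -119 (X(M) = -99 - 20 = -119)
((-69 - 21)*88)/X(-121 - 1*(-106)) = ((-69 - 21)*88)/(-119) = -90*88*(-1/119) = -7920*(-1/119) = 7920/119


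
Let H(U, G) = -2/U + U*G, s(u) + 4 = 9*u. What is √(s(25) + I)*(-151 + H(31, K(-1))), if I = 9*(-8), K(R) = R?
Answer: -5644*√149/31 ≈ -2222.4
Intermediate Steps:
I = -72
s(u) = -4 + 9*u
H(U, G) = -2/U + G*U
√(s(25) + I)*(-151 + H(31, K(-1))) = √((-4 + 9*25) - 72)*(-151 + (-2/31 - 1*31)) = √((-4 + 225) - 72)*(-151 + (-2*1/31 - 31)) = √(221 - 72)*(-151 + (-2/31 - 31)) = √149*(-151 - 963/31) = √149*(-5644/31) = -5644*√149/31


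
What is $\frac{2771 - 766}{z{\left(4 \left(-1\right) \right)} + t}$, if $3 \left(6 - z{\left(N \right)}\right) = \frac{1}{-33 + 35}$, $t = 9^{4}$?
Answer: $\frac{12030}{39401} \approx 0.30532$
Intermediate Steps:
$t = 6561$
$z{\left(N \right)} = \frac{35}{6}$ ($z{\left(N \right)} = 6 - \frac{1}{3 \left(-33 + 35\right)} = 6 - \frac{1}{3 \cdot 2} = 6 - \frac{1}{6} = \frac{35}{6}$)
$\frac{2771 - 766}{z{\left(4 \left(-1\right) \right)} + t} = \frac{2771 - 766}{\frac{35}{6} + 6561} = \frac{2005}{\frac{39401}{6}} = 2005 \cdot \frac{6}{39401} = \frac{12030}{39401}$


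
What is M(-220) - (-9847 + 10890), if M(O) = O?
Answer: -1263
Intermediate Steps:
M(-220) - (-9847 + 10890) = -220 - (-9847 + 10890) = -220 - 1*1043 = -220 - 1043 = -1263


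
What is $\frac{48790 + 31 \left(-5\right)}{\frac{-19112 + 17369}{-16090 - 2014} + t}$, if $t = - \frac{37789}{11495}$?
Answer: $- \frac{10121210019800}{664096271} \approx -15241.0$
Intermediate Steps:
$t = - \frac{37789}{11495}$ ($t = \left(-37789\right) \frac{1}{11495} = - \frac{37789}{11495} \approx -3.2874$)
$\frac{48790 + 31 \left(-5\right)}{\frac{-19112 + 17369}{-16090 - 2014} + t} = \frac{48790 + 31 \left(-5\right)}{\frac{-19112 + 17369}{-16090 - 2014} - \frac{37789}{11495}} = \frac{48790 - 155}{- \frac{1743}{-18104} - \frac{37789}{11495}} = \frac{48635}{\left(-1743\right) \left(- \frac{1}{18104}\right) - \frac{37789}{11495}} = \frac{48635}{\frac{1743}{18104} - \frac{37789}{11495}} = \frac{48635}{- \frac{664096271}{208105480}} = 48635 \left(- \frac{208105480}{664096271}\right) = - \frac{10121210019800}{664096271}$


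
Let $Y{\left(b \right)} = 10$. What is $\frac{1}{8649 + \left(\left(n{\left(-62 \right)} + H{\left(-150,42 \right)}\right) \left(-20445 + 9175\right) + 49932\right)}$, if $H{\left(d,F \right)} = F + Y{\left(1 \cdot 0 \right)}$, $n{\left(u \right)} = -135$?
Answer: $\frac{1}{993991} \approx 1.006 \cdot 10^{-6}$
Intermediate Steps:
$H{\left(d,F \right)} = 10 + F$ ($H{\left(d,F \right)} = F + 10 = 10 + F$)
$\frac{1}{8649 + \left(\left(n{\left(-62 \right)} + H{\left(-150,42 \right)}\right) \left(-20445 + 9175\right) + 49932\right)} = \frac{1}{8649 + \left(\left(-135 + \left(10 + 42\right)\right) \left(-20445 + 9175\right) + 49932\right)} = \frac{1}{8649 + \left(\left(-135 + 52\right) \left(-11270\right) + 49932\right)} = \frac{1}{8649 + \left(\left(-83\right) \left(-11270\right) + 49932\right)} = \frac{1}{8649 + \left(935410 + 49932\right)} = \frac{1}{8649 + 985342} = \frac{1}{993991}$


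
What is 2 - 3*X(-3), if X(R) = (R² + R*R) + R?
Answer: -43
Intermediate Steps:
X(R) = R + 2*R² (X(R) = (R² + R²) + R = 2*R² + R = R + 2*R²)
2 - 3*X(-3) = 2 - (-9)*(1 + 2*(-3)) = 2 - (-9)*(1 - 6) = 2 - (-9)*(-5) = 2 - 3*15 = 2 - 45 = -43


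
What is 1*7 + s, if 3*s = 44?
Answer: 65/3 ≈ 21.667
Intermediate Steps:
s = 44/3 (s = (⅓)*44 = 44/3 ≈ 14.667)
1*7 + s = 1*7 + 44/3 = 7 + 44/3 = 65/3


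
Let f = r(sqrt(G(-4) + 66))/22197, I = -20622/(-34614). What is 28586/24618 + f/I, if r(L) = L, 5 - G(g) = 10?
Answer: 14293/12309 + 1923*sqrt(61)/25430363 ≈ 1.1618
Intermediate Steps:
I = 3437/5769 (I = -20622*(-1/34614) = 3437/5769 ≈ 0.59577)
G(g) = -5 (G(g) = 5 - 1*10 = 5 - 10 = -5)
f = sqrt(61)/22197 (f = sqrt(-5 + 66)/22197 = sqrt(61)*(1/22197) = sqrt(61)/22197 ≈ 0.00035186)
28586/24618 + f/I = 28586/24618 + (sqrt(61)/22197)/(3437/5769) = 28586*(1/24618) + (sqrt(61)/22197)*(5769/3437) = 14293/12309 + 1923*sqrt(61)/25430363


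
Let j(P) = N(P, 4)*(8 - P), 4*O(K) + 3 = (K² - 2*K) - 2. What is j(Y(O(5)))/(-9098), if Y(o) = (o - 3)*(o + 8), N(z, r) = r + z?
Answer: 265/145568 ≈ 0.0018205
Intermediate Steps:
O(K) = -5/4 - K/2 + K²/4 (O(K) = -¾ + ((K² - 2*K) - 2)/4 = -¾ + (-2 + K² - 2*K)/4 = -¾ + (-½ - K/2 + K²/4) = -5/4 - K/2 + K²/4)
Y(o) = (-3 + o)*(8 + o)
j(P) = (4 + P)*(8 - P)
j(Y(O(5)))/(-9098) = -(-8 + (-24 + (-5/4 - ½*5 + (¼)*5²)² + 5*(-5/4 - ½*5 + (¼)*5²)))*(4 + (-24 + (-5/4 - ½*5 + (¼)*5²)² + 5*(-5/4 - ½*5 + (¼)*5²)))/(-9098) = -(-8 + (-24 + (-5/4 - 5/2 + (¼)*25)² + 5*(-5/4 - 5/2 + (¼)*25)))*(4 + (-24 + (-5/4 - 5/2 + (¼)*25)² + 5*(-5/4 - 5/2 + (¼)*25)))*(-1/9098) = -(-8 + (-24 + (-5/4 - 5/2 + 25/4)² + 5*(-5/4 - 5/2 + 25/4)))*(4 + (-24 + (-5/4 - 5/2 + 25/4)² + 5*(-5/4 - 5/2 + 25/4)))*(-1/9098) = -(-8 + (-24 + (5/2)² + 5*(5/2)))*(4 + (-24 + (5/2)² + 5*(5/2)))*(-1/9098) = -(-8 + (-24 + 25/4 + 25/2))*(4 + (-24 + 25/4 + 25/2))*(-1/9098) = -(-8 - 21/4)*(4 - 21/4)*(-1/9098) = -1*(-53/4)*(-5/4)*(-1/9098) = -265/16*(-1/9098) = 265/145568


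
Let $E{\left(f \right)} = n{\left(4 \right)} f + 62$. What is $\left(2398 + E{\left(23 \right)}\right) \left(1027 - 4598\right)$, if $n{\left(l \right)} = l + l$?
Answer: $-9441724$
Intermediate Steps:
$n{\left(l \right)} = 2 l$
$E{\left(f \right)} = 62 + 8 f$ ($E{\left(f \right)} = 2 \cdot 4 f + 62 = 8 f + 62 = 62 + 8 f$)
$\left(2398 + E{\left(23 \right)}\right) \left(1027 - 4598\right) = \left(2398 + \left(62 + 8 \cdot 23\right)\right) \left(1027 - 4598\right) = \left(2398 + \left(62 + 184\right)\right) \left(-3571\right) = \left(2398 + 246\right) \left(-3571\right) = 2644 \left(-3571\right) = -9441724$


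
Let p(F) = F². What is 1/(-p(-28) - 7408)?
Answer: -1/8192 ≈ -0.00012207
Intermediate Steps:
1/(-p(-28) - 7408) = 1/(-1*(-28)² - 7408) = 1/(-1*784 - 7408) = 1/(-784 - 7408) = 1/(-8192) = -1/8192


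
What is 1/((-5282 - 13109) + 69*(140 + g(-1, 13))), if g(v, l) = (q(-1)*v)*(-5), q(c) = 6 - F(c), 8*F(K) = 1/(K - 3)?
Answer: -32/212807 ≈ -0.00015037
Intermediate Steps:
F(K) = 1/(8*(-3 + K)) (F(K) = 1/(8*(K - 3)) = 1/(8*(-3 + K)))
q(c) = 6 - 1/(8*(-3 + c))
g(v, l) = -965*v/32 (g(v, l) = (((-145 + 48*(-1))/(8*(-3 - 1)))*v)*(-5) = (((⅛)*(-145 - 48)/(-4))*v)*(-5) = (((⅛)*(-¼)*(-193))*v)*(-5) = (193*v/32)*(-5) = -965*v/32)
1/((-5282 - 13109) + 69*(140 + g(-1, 13))) = 1/((-5282 - 13109) + 69*(140 - 965/32*(-1))) = 1/(-18391 + 69*(140 + 965/32)) = 1/(-18391 + 69*(5445/32)) = 1/(-18391 + 375705/32) = 1/(-212807/32) = -32/212807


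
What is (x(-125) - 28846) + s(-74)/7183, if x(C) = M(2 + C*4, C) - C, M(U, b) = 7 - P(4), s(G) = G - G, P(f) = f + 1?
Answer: -28719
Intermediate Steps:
P(f) = 1 + f
s(G) = 0
M(U, b) = 2 (M(U, b) = 7 - (1 + 4) = 7 - 1*5 = 7 - 5 = 2)
x(C) = 2 - C
(x(-125) - 28846) + s(-74)/7183 = ((2 - 1*(-125)) - 28846) + 0/7183 = ((2 + 125) - 28846) + 0*(1/7183) = (127 - 28846) + 0 = -28719 + 0 = -28719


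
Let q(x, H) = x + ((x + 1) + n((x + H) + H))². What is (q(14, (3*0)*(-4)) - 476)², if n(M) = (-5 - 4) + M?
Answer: 3844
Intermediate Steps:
n(M) = -9 + M
q(x, H) = x + (-8 + 2*H + 2*x)² (q(x, H) = x + ((x + 1) + (-9 + ((x + H) + H)))² = x + ((1 + x) + (-9 + ((H + x) + H)))² = x + ((1 + x) + (-9 + (x + 2*H)))² = x + ((1 + x) + (-9 + x + 2*H))² = x + (-8 + 2*H + 2*x)²)
(q(14, (3*0)*(-4)) - 476)² = ((14 + 4*(-4 + (3*0)*(-4) + 14)²) - 476)² = ((14 + 4*(-4 + 0*(-4) + 14)²) - 476)² = ((14 + 4*(-4 + 0 + 14)²) - 476)² = ((14 + 4*10²) - 476)² = ((14 + 4*100) - 476)² = ((14 + 400) - 476)² = (414 - 476)² = (-62)² = 3844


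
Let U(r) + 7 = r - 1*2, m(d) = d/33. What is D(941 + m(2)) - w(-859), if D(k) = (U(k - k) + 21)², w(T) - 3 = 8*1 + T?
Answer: 992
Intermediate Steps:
m(d) = d/33 (m(d) = d*(1/33) = d/33)
w(T) = 11 + T (w(T) = 3 + (8*1 + T) = 3 + (8 + T) = 11 + T)
U(r) = -9 + r (U(r) = -7 + (r - 1*2) = -7 + (r - 2) = -7 + (-2 + r) = -9 + r)
D(k) = 144 (D(k) = ((-9 + (k - k)) + 21)² = ((-9 + 0) + 21)² = (-9 + 21)² = 12² = 144)
D(941 + m(2)) - w(-859) = 144 - (11 - 859) = 144 - 1*(-848) = 144 + 848 = 992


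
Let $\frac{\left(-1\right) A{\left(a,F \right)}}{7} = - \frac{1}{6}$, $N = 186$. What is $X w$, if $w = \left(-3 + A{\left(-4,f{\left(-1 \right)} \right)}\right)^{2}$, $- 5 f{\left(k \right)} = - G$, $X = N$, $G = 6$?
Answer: $\frac{3751}{6} \approx 625.17$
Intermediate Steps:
$X = 186$
$f{\left(k \right)} = \frac{6}{5}$ ($f{\left(k \right)} = - \frac{\left(-1\right) 6}{5} = \left(- \frac{1}{5}\right) \left(-6\right) = \frac{6}{5}$)
$A{\left(a,F \right)} = \frac{7}{6}$ ($A{\left(a,F \right)} = - 7 \left(- \frac{1}{6}\right) = - 7 \left(\left(-1\right) \frac{1}{6}\right) = \left(-7\right) \left(- \frac{1}{6}\right) = \frac{7}{6}$)
$w = \frac{121}{36}$ ($w = \left(-3 + \frac{7}{6}\right)^{2} = \left(- \frac{11}{6}\right)^{2} = \frac{121}{36} \approx 3.3611$)
$X w = 186 \cdot \frac{121}{36} = \frac{3751}{6}$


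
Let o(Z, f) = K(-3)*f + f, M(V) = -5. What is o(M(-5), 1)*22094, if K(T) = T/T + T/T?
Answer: 66282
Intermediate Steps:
K(T) = 2 (K(T) = 1 + 1 = 2)
o(Z, f) = 3*f (o(Z, f) = 2*f + f = 3*f)
o(M(-5), 1)*22094 = (3*1)*22094 = 3*22094 = 66282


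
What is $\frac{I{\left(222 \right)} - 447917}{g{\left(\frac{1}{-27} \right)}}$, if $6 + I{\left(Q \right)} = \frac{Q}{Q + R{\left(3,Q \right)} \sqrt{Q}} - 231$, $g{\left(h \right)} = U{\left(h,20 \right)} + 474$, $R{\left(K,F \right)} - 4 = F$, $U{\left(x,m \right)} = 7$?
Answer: $- \frac{11395211869}{12230387} + \frac{113 \sqrt{222}}{12230387} \approx -931.71$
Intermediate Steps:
$R{\left(K,F \right)} = 4 + F$
$g{\left(h \right)} = 481$ ($g{\left(h \right)} = 7 + 474 = 481$)
$I{\left(Q \right)} = -237 + \frac{Q}{Q + \sqrt{Q} \left(4 + Q\right)}$ ($I{\left(Q \right)} = -6 + \left(\frac{Q}{Q + \left(4 + Q\right) \sqrt{Q}} - 231\right) = -6 + \left(\frac{Q}{Q + \sqrt{Q} \left(4 + Q\right)} - 231\right) = -6 + \left(-231 + \frac{Q}{Q + \sqrt{Q} \left(4 + Q\right)}\right) = -237 + \frac{Q}{Q + \sqrt{Q} \left(4 + Q\right)}$)
$\frac{I{\left(222 \right)} - 447917}{g{\left(\frac{1}{-27} \right)}} = \frac{\frac{\left(-236\right) 222 + 237 \sqrt{222} \left(-4 - 222\right)}{222 + \sqrt{222} \left(4 + 222\right)} - 447917}{481} = \left(\frac{-52392 + 237 \sqrt{222} \left(-4 - 222\right)}{222 + \sqrt{222} \cdot 226} - 447917\right) \frac{1}{481} = \left(\frac{-52392 + 237 \sqrt{222} \left(-226\right)}{222 + 226 \sqrt{222}} - 447917\right) \frac{1}{481} = \left(\frac{-52392 - 53562 \sqrt{222}}{222 + 226 \sqrt{222}} - 447917\right) \frac{1}{481} = \left(-447917 + \frac{-52392 - 53562 \sqrt{222}}{222 + 226 \sqrt{222}}\right) \frac{1}{481} = - \frac{447917}{481} + \frac{-52392 - 53562 \sqrt{222}}{481 \left(222 + 226 \sqrt{222}\right)}$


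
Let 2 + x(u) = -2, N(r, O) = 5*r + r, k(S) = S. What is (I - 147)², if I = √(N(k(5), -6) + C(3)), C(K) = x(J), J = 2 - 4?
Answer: (147 - √26)² ≈ 20136.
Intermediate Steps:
J = -2
N(r, O) = 6*r
x(u) = -4 (x(u) = -2 - 2 = -4)
C(K) = -4
I = √26 (I = √(6*5 - 4) = √(30 - 4) = √26 ≈ 5.0990)
(I - 147)² = (√26 - 147)² = (-147 + √26)²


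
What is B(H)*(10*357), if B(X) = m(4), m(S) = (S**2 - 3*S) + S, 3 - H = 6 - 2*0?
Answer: 28560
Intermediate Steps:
H = -3 (H = 3 - (6 - 2*0) = 3 - (6 + 0) = 3 - 1*6 = 3 - 6 = -3)
m(S) = S**2 - 2*S
B(X) = 8 (B(X) = 4*(-2 + 4) = 4*2 = 8)
B(H)*(10*357) = 8*(10*357) = 8*3570 = 28560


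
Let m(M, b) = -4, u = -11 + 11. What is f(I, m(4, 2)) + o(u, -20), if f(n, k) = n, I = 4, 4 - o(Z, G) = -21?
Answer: 29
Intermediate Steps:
u = 0
o(Z, G) = 25 (o(Z, G) = 4 - 1*(-21) = 4 + 21 = 25)
f(I, m(4, 2)) + o(u, -20) = 4 + 25 = 29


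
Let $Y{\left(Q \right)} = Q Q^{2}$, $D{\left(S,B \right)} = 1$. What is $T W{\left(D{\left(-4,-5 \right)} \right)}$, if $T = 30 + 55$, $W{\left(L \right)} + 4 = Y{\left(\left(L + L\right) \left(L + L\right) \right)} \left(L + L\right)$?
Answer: $10540$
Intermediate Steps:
$Y{\left(Q \right)} = Q^{3}$
$W{\left(L \right)} = -4 + 128 L^{7}$ ($W{\left(L \right)} = -4 + \left(\left(L + L\right) \left(L + L\right)\right)^{3} \left(L + L\right) = -4 + \left(2 L 2 L\right)^{3} \cdot 2 L = -4 + \left(4 L^{2}\right)^{3} \cdot 2 L = -4 + 64 L^{6} \cdot 2 L = -4 + 128 L^{7}$)
$T = 85$
$T W{\left(D{\left(-4,-5 \right)} \right)} = 85 \left(-4 + 128 \cdot 1^{7}\right) = 85 \left(-4 + 128 \cdot 1\right) = 85 \left(-4 + 128\right) = 85 \cdot 124 = 10540$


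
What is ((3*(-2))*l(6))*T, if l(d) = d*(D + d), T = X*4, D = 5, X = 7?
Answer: -11088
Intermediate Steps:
T = 28 (T = 7*4 = 28)
l(d) = d*(5 + d)
((3*(-2))*l(6))*T = ((3*(-2))*(6*(5 + 6)))*28 = -36*11*28 = -6*66*28 = -396*28 = -11088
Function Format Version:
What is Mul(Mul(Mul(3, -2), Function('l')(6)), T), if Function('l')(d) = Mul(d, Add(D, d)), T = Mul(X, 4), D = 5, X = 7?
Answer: -11088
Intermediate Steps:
T = 28 (T = Mul(7, 4) = 28)
Function('l')(d) = Mul(d, Add(5, d))
Mul(Mul(Mul(3, -2), Function('l')(6)), T) = Mul(Mul(Mul(3, -2), Mul(6, Add(5, 6))), 28) = Mul(Mul(-6, Mul(6, 11)), 28) = Mul(Mul(-6, 66), 28) = Mul(-396, 28) = -11088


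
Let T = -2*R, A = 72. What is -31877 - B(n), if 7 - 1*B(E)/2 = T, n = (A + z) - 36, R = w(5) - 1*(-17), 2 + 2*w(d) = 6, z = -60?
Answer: -31967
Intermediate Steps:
w(d) = 2 (w(d) = -1 + (1/2)*6 = -1 + 3 = 2)
R = 19 (R = 2 - 1*(-17) = 2 + 17 = 19)
T = -38 (T = -2*19 = -38)
n = -24 (n = (72 - 60) - 36 = 12 - 36 = -24)
B(E) = 90 (B(E) = 14 - 2*(-38) = 14 + 76 = 90)
-31877 - B(n) = -31877 - 1*90 = -31877 - 90 = -31967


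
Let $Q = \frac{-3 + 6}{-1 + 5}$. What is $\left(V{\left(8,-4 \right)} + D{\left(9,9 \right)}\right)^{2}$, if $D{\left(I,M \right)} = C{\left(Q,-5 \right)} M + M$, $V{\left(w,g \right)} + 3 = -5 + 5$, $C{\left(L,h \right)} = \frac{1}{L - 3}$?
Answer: $4$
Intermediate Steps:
$Q = \frac{3}{4} \approx 0.75$
$C{\left(L,h \right)} = \frac{1}{-3 + L}$
$V{\left(w,g \right)} = -3$ ($V{\left(w,g \right)} = -3 + \left(-5 + 5\right) = -3 + 0 = -3$)
$D{\left(I,M \right)} = \frac{5 M}{9}$ ($D{\left(I,M \right)} = \frac{M}{-3 + \frac{3}{4}} + M = \frac{M}{- \frac{9}{4}} + M = - \frac{4 M}{9} + M = \frac{5 M}{9}$)
$\left(V{\left(8,-4 \right)} + D{\left(9,9 \right)}\right)^{2} = \left(-3 + \frac{5}{9} \cdot 9\right)^{2} = \left(-3 + 5\right)^{2} = 2^{2} = 4$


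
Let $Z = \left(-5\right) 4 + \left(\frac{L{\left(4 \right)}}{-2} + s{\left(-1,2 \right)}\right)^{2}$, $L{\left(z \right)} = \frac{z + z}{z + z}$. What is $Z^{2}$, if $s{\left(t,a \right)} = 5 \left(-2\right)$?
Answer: $\frac{130321}{16} \approx 8145.1$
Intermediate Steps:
$s{\left(t,a \right)} = -10$
$L{\left(z \right)} = 1$ ($L{\left(z \right)} = \frac{2 z}{2 z} = 2 z \frac{1}{2 z} = 1$)
$Z = \frac{361}{4}$ ($Z = \left(-5\right) 4 + \left(1 \frac{1}{-2} - 10\right)^{2} = -20 + \left(1 \left(- \frac{1}{2}\right) - 10\right)^{2} = -20 + \left(- \frac{1}{2} - 10\right)^{2} = -20 + \left(- \frac{21}{2}\right)^{2} = -20 + \frac{441}{4} = \frac{361}{4} \approx 90.25$)
$Z^{2} = \left(\frac{361}{4}\right)^{2} = \frac{130321}{16}$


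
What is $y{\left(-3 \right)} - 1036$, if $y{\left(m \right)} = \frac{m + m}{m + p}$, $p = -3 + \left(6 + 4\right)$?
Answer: $- \frac{2075}{2} \approx -1037.5$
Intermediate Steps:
$p = 7$ ($p = -3 + 10 = 7$)
$y{\left(m \right)} = \frac{2 m}{7 + m}$ ($y{\left(m \right)} = \frac{m + m}{m + 7} = \frac{2 m}{7 + m}$)
$y{\left(-3 \right)} - 1036 = 2 \left(-3\right) \frac{1}{7 - 3} - 1036 = 2 \left(-3\right) \frac{1}{4} - 1036 = - \frac{3}{2} - 1036 = - \frac{2075}{2}$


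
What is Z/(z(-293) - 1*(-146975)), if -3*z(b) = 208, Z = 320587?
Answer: 961761/440717 ≈ 2.1823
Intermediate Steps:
z(b) = -208/3 (z(b) = -⅓*208 = -208/3)
Z/(z(-293) - 1*(-146975)) = 320587/(-208/3 - 1*(-146975)) = 320587/(-208/3 + 146975) = 320587/(440717/3) = 320587*(3/440717) = 961761/440717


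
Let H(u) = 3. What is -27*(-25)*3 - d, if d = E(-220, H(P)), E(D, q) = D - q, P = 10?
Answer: 2248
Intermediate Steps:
d = -223 (d = -220 - 1*3 = -220 - 3 = -223)
-27*(-25)*3 - d = -27*(-25)*3 - 1*(-223) = 675*3 + 223 = 2025 + 223 = 2248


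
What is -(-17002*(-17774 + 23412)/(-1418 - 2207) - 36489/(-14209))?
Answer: -1362168307309/51507625 ≈ -26446.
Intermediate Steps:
-(-17002*(-17774 + 23412)/(-1418 - 2207) - 36489/(-14209)) = -(-17002/((-3625/5638)) - 36489*(-1/14209)) = -(-17002/((-3625*1/5638)) + 36489/14209) = -(-17002/(-3625/5638) + 36489/14209) = -(-17002*(-5638/3625) + 36489/14209) = -(95857276/3625 + 36489/14209) = -1*1362168307309/51507625 = -1362168307309/51507625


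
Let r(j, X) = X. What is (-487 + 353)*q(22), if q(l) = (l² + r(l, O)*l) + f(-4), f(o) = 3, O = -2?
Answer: -59362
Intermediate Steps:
q(l) = 3 + l² - 2*l (q(l) = (l² - 2*l) + 3 = 3 + l² - 2*l)
(-487 + 353)*q(22) = (-487 + 353)*(3 + 22² - 2*22) = -134*(3 + 484 - 44) = -134*443 = -59362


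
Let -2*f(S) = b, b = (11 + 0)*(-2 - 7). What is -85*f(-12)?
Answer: -8415/2 ≈ -4207.5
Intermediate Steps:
b = -99 (b = 11*(-9) = -99)
f(S) = 99/2 (f(S) = -½*(-99) = 99/2)
-85*f(-12) = -85*99/2 = -8415/2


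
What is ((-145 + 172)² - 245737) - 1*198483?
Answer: -443491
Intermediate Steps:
((-145 + 172)² - 245737) - 1*198483 = (27² - 245737) - 198483 = (729 - 245737) - 198483 = -245008 - 198483 = -443491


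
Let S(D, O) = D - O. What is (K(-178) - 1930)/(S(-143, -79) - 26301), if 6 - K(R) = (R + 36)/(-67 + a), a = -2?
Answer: 132898/1819185 ≈ 0.073054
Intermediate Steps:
K(R) = 150/23 + R/69 (K(R) = 6 - (R + 36)/(-67 - 2) = 6 - (36 + R)/(-69) = 6 - (36 + R)*(-1)/69 = 6 - (-12/23 - R/69) = 6 + (12/23 + R/69) = 150/23 + R/69)
(K(-178) - 1930)/(S(-143, -79) - 26301) = ((150/23 + (1/69)*(-178)) - 1930)/((-143 - 1*(-79)) - 26301) = ((150/23 - 178/69) - 1930)/((-143 + 79) - 26301) = (272/69 - 1930)/(-64 - 26301) = -132898/69/(-26365) = -132898/69*(-1/26365) = 132898/1819185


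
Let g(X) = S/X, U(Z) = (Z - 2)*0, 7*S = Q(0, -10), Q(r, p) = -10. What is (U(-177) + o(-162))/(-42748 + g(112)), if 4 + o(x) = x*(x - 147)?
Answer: -19621168/16757221 ≈ -1.1709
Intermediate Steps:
S = -10/7 (S = (1/7)*(-10) = -10/7 ≈ -1.4286)
U(Z) = 0 (U(Z) = (-2 + Z)*0 = 0)
g(X) = -10/(7*X)
o(x) = -4 + x*(-147 + x) (o(x) = -4 + x*(x - 147) = -4 + x*(-147 + x))
(U(-177) + o(-162))/(-42748 + g(112)) = (0 + (-4 + (-162)**2 - 147*(-162)))/(-42748 - 10/7/112) = (0 + (-4 + 26244 + 23814))/(-42748 - 10/7*1/112) = (0 + 50054)/(-42748 - 5/392) = 50054/(-16757221/392) = 50054*(-392/16757221) = -19621168/16757221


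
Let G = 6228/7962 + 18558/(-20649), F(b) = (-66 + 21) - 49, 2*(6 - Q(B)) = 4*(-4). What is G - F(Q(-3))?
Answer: 857507386/9133741 ≈ 93.883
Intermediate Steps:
Q(B) = 14 (Q(B) = 6 - 2*(-4) = 6 - ½*(-16) = 6 + 8 = 14)
F(b) = -94 (F(b) = -45 - 49 = -94)
G = -1064268/9133741 (G = 6228*(1/7962) + 18558*(-1/20649) = 1038/1327 - 6186/6883 = -1064268/9133741 ≈ -0.11652)
G - F(Q(-3)) = -1064268/9133741 - 1*(-94) = -1064268/9133741 + 94 = 857507386/9133741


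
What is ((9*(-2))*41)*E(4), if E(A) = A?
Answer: -2952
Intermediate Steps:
((9*(-2))*41)*E(4) = ((9*(-2))*41)*4 = -18*41*4 = -738*4 = -2952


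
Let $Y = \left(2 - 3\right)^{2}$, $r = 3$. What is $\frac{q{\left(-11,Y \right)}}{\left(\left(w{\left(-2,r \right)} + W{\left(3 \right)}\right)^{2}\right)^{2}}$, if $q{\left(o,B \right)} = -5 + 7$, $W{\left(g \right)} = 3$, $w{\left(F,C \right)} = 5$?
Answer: $\frac{1}{2048} \approx 0.00048828$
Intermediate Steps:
$Y = 1$ ($Y = \left(-1\right)^{2} = 1$)
$q{\left(o,B \right)} = 2$
$\frac{q{\left(-11,Y \right)}}{\left(\left(w{\left(-2,r \right)} + W{\left(3 \right)}\right)^{2}\right)^{2}} = \frac{1}{\left(\left(5 + 3\right)^{2}\right)^{2}} \cdot 2 = \frac{1}{\left(8^{2}\right)^{2}} \cdot 2 = \frac{1}{64^{2}} \cdot 2 = \frac{1}{4096} \cdot 2 = \frac{1}{2048}$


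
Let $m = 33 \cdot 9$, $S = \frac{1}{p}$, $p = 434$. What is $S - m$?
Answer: $- \frac{128897}{434} \approx -297.0$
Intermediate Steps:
$S = \frac{1}{434} \approx 0.0023041$
$m = 297$
$S - m = \frac{1}{434} - 297 = - \frac{128897}{434}$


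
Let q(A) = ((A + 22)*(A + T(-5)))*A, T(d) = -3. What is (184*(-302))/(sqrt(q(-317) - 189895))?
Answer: 55568*I*sqrt(30114695)/30114695 ≈ 10.126*I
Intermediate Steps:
q(A) = A*(-3 + A)*(22 + A) (q(A) = ((A + 22)*(A - 3))*A = ((22 + A)*(-3 + A))*A = ((-3 + A)*(22 + A))*A = A*(-3 + A)*(22 + A))
(184*(-302))/(sqrt(q(-317) - 189895)) = (184*(-302))/(sqrt(-317*(-66 + (-317)**2 + 19*(-317)) - 189895)) = -55568/sqrt(-317*(-66 + 100489 - 6023) - 189895) = -55568/sqrt(-317*94400 - 189895) = -55568/sqrt(-29924800 - 189895) = -55568*(-I*sqrt(30114695)/30114695) = -(-55568)*I*sqrt(30114695)/30114695 = 55568*I*sqrt(30114695)/30114695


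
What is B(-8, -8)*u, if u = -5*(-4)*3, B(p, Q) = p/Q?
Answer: 60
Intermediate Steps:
u = 60 (u = 20*3 = 60)
B(-8, -8)*u = -8/(-8)*60 = -8*(-1/8)*60 = 1*60 = 60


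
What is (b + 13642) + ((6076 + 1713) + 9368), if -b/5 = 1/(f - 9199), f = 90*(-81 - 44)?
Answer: 629808756/20449 ≈ 30799.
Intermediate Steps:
f = -11250 (f = 90*(-125) = -11250)
b = 5/20449 (b = -5/(-11250 - 9199) = -5/(-20449) = -5*(-1/20449) = 5/20449 ≈ 0.00024451)
(b + 13642) + ((6076 + 1713) + 9368) = (5/20449 + 13642) + ((6076 + 1713) + 9368) = 278965263/20449 + (7789 + 9368) = 278965263/20449 + 17157 = 629808756/20449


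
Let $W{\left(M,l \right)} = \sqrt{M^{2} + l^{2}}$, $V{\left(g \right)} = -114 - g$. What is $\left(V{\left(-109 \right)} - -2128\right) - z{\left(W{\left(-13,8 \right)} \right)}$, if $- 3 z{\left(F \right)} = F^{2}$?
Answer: $\frac{6602}{3} \approx 2200.7$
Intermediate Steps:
$z{\left(F \right)} = - \frac{F^{2}}{3}$
$\left(V{\left(-109 \right)} - -2128\right) - z{\left(W{\left(-13,8 \right)} \right)} = \left(\left(-114 - -109\right) - -2128\right) - - \frac{\left(\sqrt{\left(-13\right)^{2} + 8^{2}}\right)^{2}}{3} = \left(\left(-114 + 109\right) + 2128\right) - - \frac{\left(\sqrt{169 + 64}\right)^{2}}{3} = \left(-5 + 2128\right) - - \frac{\left(\sqrt{233}\right)^{2}}{3} = 2123 - \left(- \frac{1}{3}\right) 233 = 2123 - - \frac{233}{3} = 2123 + \frac{233}{3} = \frac{6602}{3}$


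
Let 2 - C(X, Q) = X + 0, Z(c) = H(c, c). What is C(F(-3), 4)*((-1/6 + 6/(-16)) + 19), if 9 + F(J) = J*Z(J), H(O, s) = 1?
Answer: 3101/12 ≈ 258.42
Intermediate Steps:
Z(c) = 1
F(J) = -9 + J (F(J) = -9 + J*1 = -9 + J)
C(X, Q) = 2 - X (C(X, Q) = 2 - (X + 0) = 2 - X)
C(F(-3), 4)*((-1/6 + 6/(-16)) + 19) = (2 - (-9 - 3))*((-1/6 + 6/(-16)) + 19) = (2 - 1*(-12))*((-1*⅙ + 6*(-1/16)) + 19) = (2 + 12)*((-⅙ - 3/8) + 19) = 14*(-13/24 + 19) = 14*(443/24) = 3101/12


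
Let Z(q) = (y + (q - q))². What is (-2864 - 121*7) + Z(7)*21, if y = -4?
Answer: -3375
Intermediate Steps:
Z(q) = 16 (Z(q) = (-4 + (q - q))² = (-4 + 0)² = (-4)² = 16)
(-2864 - 121*7) + Z(7)*21 = (-2864 - 121*7) + 16*21 = (-2864 - 847) + 336 = -3711 + 336 = -3375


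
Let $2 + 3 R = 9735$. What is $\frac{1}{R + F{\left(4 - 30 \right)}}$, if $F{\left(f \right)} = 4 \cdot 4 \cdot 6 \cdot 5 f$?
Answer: $- \frac{3}{27707} \approx -0.00010828$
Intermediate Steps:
$R = \frac{9733}{3}$ ($R = - \frac{2}{3} + \frac{1}{3} \cdot 9735 = - \frac{2}{3} + 3245 = \frac{9733}{3} \approx 3244.3$)
$F{\left(f \right)} = 480 f$ ($F{\left(f \right)} = 16 \cdot 6 \cdot 5 f = 96 \cdot 5 f = 480 f$)
$\frac{1}{R + F{\left(4 - 30 \right)}} = \frac{1}{\frac{9733}{3} + 480 \left(4 - 30\right)} = \frac{1}{\frac{9733}{3} + 480 \left(-26\right)} = \frac{1}{\frac{9733}{3} - 12480} = \frac{1}{- \frac{27707}{3}} = - \frac{3}{27707}$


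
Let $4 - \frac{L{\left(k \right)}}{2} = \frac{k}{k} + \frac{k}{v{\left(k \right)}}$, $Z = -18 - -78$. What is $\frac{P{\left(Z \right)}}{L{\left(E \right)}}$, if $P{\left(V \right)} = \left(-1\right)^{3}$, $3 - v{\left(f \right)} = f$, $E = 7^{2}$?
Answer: $- \frac{23}{187} \approx -0.12299$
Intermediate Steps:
$Z = 60$ ($Z = -18 + 78 = 60$)
$E = 49$
$v{\left(f \right)} = 3 - f$
$P{\left(V \right)} = -1$
$L{\left(k \right)} = 6 - \frac{2 k}{3 - k}$ ($L{\left(k \right)} = 8 - 2 \left(\frac{k}{k} + \frac{k}{3 - k}\right) = 8 - 2 \left(1 + \frac{k}{3 - k}\right) = 8 - \left(2 + \frac{2 k}{3 - k}\right) = 6 - \frac{2 k}{3 - k}$)
$\frac{P{\left(Z \right)}}{L{\left(E \right)}} = - \frac{1}{2 \frac{1}{-3 + 49} \left(-9 + 4 \cdot 49\right)} = - \frac{1}{2 \cdot \frac{1}{46} \left(-9 + 196\right)} = - \frac{1}{2 \cdot \frac{1}{46} \cdot 187} = - \frac{1}{\frac{187}{23}} = \left(-1\right) \frac{23}{187} = - \frac{23}{187}$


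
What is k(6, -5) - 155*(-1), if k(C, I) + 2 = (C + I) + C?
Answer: 160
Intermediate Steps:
k(C, I) = -2 + I + 2*C (k(C, I) = -2 + ((C + I) + C) = -2 + (I + 2*C) = -2 + I + 2*C)
k(6, -5) - 155*(-1) = (-2 - 5 + 2*6) - 155*(-1) = (-2 - 5 + 12) + 155 = 5 + 155 = 160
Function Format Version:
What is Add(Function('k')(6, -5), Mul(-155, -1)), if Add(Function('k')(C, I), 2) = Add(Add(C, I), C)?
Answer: 160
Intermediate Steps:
Function('k')(C, I) = Add(-2, I, Mul(2, C)) (Function('k')(C, I) = Add(-2, Add(Add(C, I), C)) = Add(-2, Add(I, Mul(2, C))) = Add(-2, I, Mul(2, C)))
Add(Function('k')(6, -5), Mul(-155, -1)) = Add(Add(-2, -5, Mul(2, 6)), Mul(-155, -1)) = Add(Add(-2, -5, 12), 155) = Add(5, 155) = 160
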